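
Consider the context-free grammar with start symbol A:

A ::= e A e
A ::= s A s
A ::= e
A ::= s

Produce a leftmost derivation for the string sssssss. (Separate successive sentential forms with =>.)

A=>sAs=>ssAss=>sssAsss=>sssssss

A => sAs   [A ::= s A s]
sAs => ssAss   [A ::= s A s]
ssAss => sssAsss   [A ::= s A s]
sssAsss => sssssss   [A ::= s]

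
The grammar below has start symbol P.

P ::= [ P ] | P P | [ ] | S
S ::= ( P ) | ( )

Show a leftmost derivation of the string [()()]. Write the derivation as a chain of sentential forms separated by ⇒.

P⇒[P]⇒[PP]⇒[SP]⇒[()P]⇒[()S]⇒[()()]

P ⇒ [P]   [P ::= [ P ]]
[P] ⇒ [PP]   [P ::= P P]
[PP] ⇒ [SP]   [P ::= S]
[SP] ⇒ [()P]   [S ::= ( )]
[()P] ⇒ [()S]   [P ::= S]
[()S] ⇒ [()()]   [S ::= ( )]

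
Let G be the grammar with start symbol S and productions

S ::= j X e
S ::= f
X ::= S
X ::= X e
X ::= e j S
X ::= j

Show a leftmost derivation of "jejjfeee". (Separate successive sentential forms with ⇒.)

S ⇒ jXe ⇒ jXee ⇒ jejSee ⇒ jejjXeee ⇒ jejjSeee ⇒ jejjfeee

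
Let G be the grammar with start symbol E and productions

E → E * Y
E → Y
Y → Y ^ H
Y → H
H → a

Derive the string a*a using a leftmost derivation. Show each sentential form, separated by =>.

E=>E*Y=>Y*Y=>H*Y=>a*Y=>a*H=>a*a

E => E*Y   [E → E * Y]
E*Y => Y*Y   [E → Y]
Y*Y => H*Y   [Y → H]
H*Y => a*Y   [H → a]
a*Y => a*H   [Y → H]
a*H => a*a   [H → a]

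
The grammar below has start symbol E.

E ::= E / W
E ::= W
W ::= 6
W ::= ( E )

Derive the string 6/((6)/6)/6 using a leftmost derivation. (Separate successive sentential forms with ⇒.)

E ⇒ E/W ⇒ E/W/W ⇒ W/W/W ⇒ 6/W/W ⇒ 6/(E)/W ⇒ 6/(E/W)/W ⇒ 6/(W/W)/W ⇒ 6/((E)/W)/W ⇒ 6/((W)/W)/W ⇒ 6/((6)/W)/W ⇒ 6/((6)/6)/W ⇒ 6/((6)/6)/6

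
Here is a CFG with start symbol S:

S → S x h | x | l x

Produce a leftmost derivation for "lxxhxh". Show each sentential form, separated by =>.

S=>Sxh=>Sxhxh=>lxxhxh

S => Sxh   [S → S x h]
Sxh => Sxhxh   [S → S x h]
Sxhxh => lxxhxh   [S → l x]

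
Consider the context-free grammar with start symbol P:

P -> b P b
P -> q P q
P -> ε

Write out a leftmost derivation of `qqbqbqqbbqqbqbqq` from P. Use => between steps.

P => qPq => qqPqq => qqbPbqq => qqbqPqbqq => qqbqbPbqbqq => qqbqbqPqbqbqq => qqbqbqqPqqbqbqq => qqbqbqqbPbqqbqbqq => qqbqbqqbbqqbqbqq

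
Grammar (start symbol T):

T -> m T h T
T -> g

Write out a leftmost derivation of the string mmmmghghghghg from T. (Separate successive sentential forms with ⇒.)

T ⇒ mThT ⇒ mmThThT ⇒ mmmThThThT ⇒ mmmmThThThThT ⇒ mmmmghThThThT ⇒ mmmmghghThThT ⇒ mmmmghghghThT ⇒ mmmmghghghghT ⇒ mmmmghghghghg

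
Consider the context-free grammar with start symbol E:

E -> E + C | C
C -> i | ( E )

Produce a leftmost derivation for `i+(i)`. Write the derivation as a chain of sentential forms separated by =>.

E => E+C   [E -> E + C]
E+C => C+C   [E -> C]
C+C => i+C   [C -> i]
i+C => i+(E)   [C -> ( E )]
i+(E) => i+(C)   [E -> C]
i+(C) => i+(i)   [C -> i]

E => E+C => C+C => i+C => i+(E) => i+(C) => i+(i)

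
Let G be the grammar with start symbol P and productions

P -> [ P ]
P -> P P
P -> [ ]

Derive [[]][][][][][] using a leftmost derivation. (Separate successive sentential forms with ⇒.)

P ⇒ PP ⇒ PPP ⇒ PPPP ⇒ PPPPP ⇒ PPPPPP ⇒ [P]PPPPP ⇒ [[]]PPPPP ⇒ [[]][]PPPP ⇒ [[]][][]PPP ⇒ [[]][][][]PP ⇒ [[]][][][][]P ⇒ [[]][][][][][]

P ⇒ PP   [P -> P P]
PP ⇒ PPP   [P -> P P]
PPP ⇒ PPPP   [P -> P P]
PPPP ⇒ PPPPP   [P -> P P]
PPPPP ⇒ PPPPPP   [P -> P P]
PPPPPP ⇒ [P]PPPPP   [P -> [ P ]]
[P]PPPPP ⇒ [[]]PPPPP   [P -> [ ]]
[[]]PPPPP ⇒ [[]][]PPPP   [P -> [ ]]
[[]][]PPPP ⇒ [[]][][]PPP   [P -> [ ]]
[[]][][]PPP ⇒ [[]][][][]PP   [P -> [ ]]
[[]][][][]PP ⇒ [[]][][][][]P   [P -> [ ]]
[[]][][][][]P ⇒ [[]][][][][][]   [P -> [ ]]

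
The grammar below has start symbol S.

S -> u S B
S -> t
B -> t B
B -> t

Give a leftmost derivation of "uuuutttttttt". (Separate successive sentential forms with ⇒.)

S ⇒ uSB   [S -> u S B]
uSB ⇒ uuSBB   [S -> u S B]
uuSBB ⇒ uuuSBBB   [S -> u S B]
uuuSBBB ⇒ uuuuSBBBB   [S -> u S B]
uuuuSBBBB ⇒ uuuutBBBB   [S -> t]
uuuutBBBB ⇒ uuuuttBBBB   [B -> t B]
uuuuttBBBB ⇒ uuuutttBBB   [B -> t]
uuuutttBBB ⇒ uuuuttttBB   [B -> t]
uuuuttttBB ⇒ uuuutttttB   [B -> t]
uuuutttttB ⇒ uuuuttttttB   [B -> t B]
uuuuttttttB ⇒ uuuutttttttB   [B -> t B]
uuuutttttttB ⇒ uuuutttttttt   [B -> t]

S ⇒ uSB ⇒ uuSBB ⇒ uuuSBBB ⇒ uuuuSBBBB ⇒ uuuutBBBB ⇒ uuuuttBBBB ⇒ uuuutttBBB ⇒ uuuuttttBB ⇒ uuuutttttB ⇒ uuuuttttttB ⇒ uuuutttttttB ⇒ uuuutttttttt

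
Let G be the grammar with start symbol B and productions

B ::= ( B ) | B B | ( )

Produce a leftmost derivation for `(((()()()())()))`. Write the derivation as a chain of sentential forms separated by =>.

B => (B)   [B ::= ( B )]
(B) => ((B))   [B ::= ( B )]
((B)) => ((BB))   [B ::= B B]
((BB)) => (((B)B))   [B ::= ( B )]
(((B)B)) => (((BB)B))   [B ::= B B]
(((BB)B)) => (((BBB)B))   [B ::= B B]
(((BBB)B)) => (((BBBB)B))   [B ::= B B]
(((BBBB)B)) => (((()BBB)B))   [B ::= ( )]
(((()BBB)B)) => (((()()BB)B))   [B ::= ( )]
(((()()BB)B)) => (((()()()B)B))   [B ::= ( )]
(((()()()B)B)) => (((()()()())B))   [B ::= ( )]
(((()()()())B)) => (((()()()())()))   [B ::= ( )]

B => (B) => ((B)) => ((BB)) => (((B)B)) => (((BB)B)) => (((BBB)B)) => (((BBBB)B)) => (((()BBB)B)) => (((()()BB)B)) => (((()()()B)B)) => (((()()()())B)) => (((()()()())()))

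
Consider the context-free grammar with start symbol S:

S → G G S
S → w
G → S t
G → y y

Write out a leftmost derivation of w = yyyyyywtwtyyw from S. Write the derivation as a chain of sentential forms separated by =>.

S => GGS   [S → G G S]
GGS => StGS   [G → S t]
StGS => GGStGS   [S → G G S]
GGStGS => yyGStGS   [G → y y]
yyGStGS => yyStStGS   [G → S t]
yyStStGS => yyGGStStGS   [S → G G S]
yyGGStStGS => yyyyGStStGS   [G → y y]
yyyyGStStGS => yyyyyyStStGS   [G → y y]
yyyyyyStStGS => yyyyyywtStGS   [S → w]
yyyyyywtStGS => yyyyyywtwtGS   [S → w]
yyyyyywtwtGS => yyyyyywtwtyyS   [G → y y]
yyyyyywtwtyyS => yyyyyywtwtyyw   [S → w]

S=>GGS=>StGS=>GGStGS=>yyGStGS=>yyStStGS=>yyGGStStGS=>yyyyGStStGS=>yyyyyyStStGS=>yyyyyywtStGS=>yyyyyywtwtGS=>yyyyyywtwtyyS=>yyyyyywtwtyyw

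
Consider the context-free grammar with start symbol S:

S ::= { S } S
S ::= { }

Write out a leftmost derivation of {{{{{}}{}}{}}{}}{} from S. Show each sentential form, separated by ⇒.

S⇒{S}S⇒{{S}S}S⇒{{{S}S}S}S⇒{{{{S}S}S}S}S⇒{{{{{}}S}S}S}S⇒{{{{{}}{}}S}S}S⇒{{{{{}}{}}{}}S}S⇒{{{{{}}{}}{}}{}}S⇒{{{{{}}{}}{}}{}}{}

S ⇒ {S}S   [S ::= { S } S]
{S}S ⇒ {{S}S}S   [S ::= { S } S]
{{S}S}S ⇒ {{{S}S}S}S   [S ::= { S } S]
{{{S}S}S}S ⇒ {{{{S}S}S}S}S   [S ::= { S } S]
{{{{S}S}S}S}S ⇒ {{{{{}}S}S}S}S   [S ::= { }]
{{{{{}}S}S}S}S ⇒ {{{{{}}{}}S}S}S   [S ::= { }]
{{{{{}}{}}S}S}S ⇒ {{{{{}}{}}{}}S}S   [S ::= { }]
{{{{{}}{}}{}}S}S ⇒ {{{{{}}{}}{}}{}}S   [S ::= { }]
{{{{{}}{}}{}}{}}S ⇒ {{{{{}}{}}{}}{}}{}   [S ::= { }]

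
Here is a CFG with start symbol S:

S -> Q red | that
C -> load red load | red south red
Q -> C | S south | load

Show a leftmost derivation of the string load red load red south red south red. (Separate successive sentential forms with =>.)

S => Q red => S south red => Q red south red => S south red south red => Q red south red south red => C red south red south red => load red load red south red south red

S => Q red   [S -> Q red]
Q red => S south red   [Q -> S south]
S south red => Q red south red   [S -> Q red]
Q red south red => S south red south red   [Q -> S south]
S south red south red => Q red south red south red   [S -> Q red]
Q red south red south red => C red south red south red   [Q -> C]
C red south red south red => load red load red south red south red   [C -> load red load]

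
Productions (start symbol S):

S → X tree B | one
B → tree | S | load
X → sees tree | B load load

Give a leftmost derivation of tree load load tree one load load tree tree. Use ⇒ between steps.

S ⇒ X tree B ⇒ B load load tree B ⇒ S load load tree B ⇒ X tree B load load tree B ⇒ B load load tree B load load tree B ⇒ tree load load tree B load load tree B ⇒ tree load load tree S load load tree B ⇒ tree load load tree one load load tree B ⇒ tree load load tree one load load tree tree

S ⇒ X tree B   [S → X tree B]
X tree B ⇒ B load load tree B   [X → B load load]
B load load tree B ⇒ S load load tree B   [B → S]
S load load tree B ⇒ X tree B load load tree B   [S → X tree B]
X tree B load load tree B ⇒ B load load tree B load load tree B   [X → B load load]
B load load tree B load load tree B ⇒ tree load load tree B load load tree B   [B → tree]
tree load load tree B load load tree B ⇒ tree load load tree S load load tree B   [B → S]
tree load load tree S load load tree B ⇒ tree load load tree one load load tree B   [S → one]
tree load load tree one load load tree B ⇒ tree load load tree one load load tree tree   [B → tree]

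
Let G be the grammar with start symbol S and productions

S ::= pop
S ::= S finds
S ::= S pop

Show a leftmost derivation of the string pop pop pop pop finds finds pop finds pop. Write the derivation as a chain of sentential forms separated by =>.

S => S pop   [S ::= S pop]
S pop => S finds pop   [S ::= S finds]
S finds pop => S pop finds pop   [S ::= S pop]
S pop finds pop => S finds pop finds pop   [S ::= S finds]
S finds pop finds pop => S finds finds pop finds pop   [S ::= S finds]
S finds finds pop finds pop => S pop finds finds pop finds pop   [S ::= S pop]
S pop finds finds pop finds pop => S pop pop finds finds pop finds pop   [S ::= S pop]
S pop pop finds finds pop finds pop => S pop pop pop finds finds pop finds pop   [S ::= S pop]
S pop pop pop finds finds pop finds pop => pop pop pop pop finds finds pop finds pop   [S ::= pop]

S => S pop => S finds pop => S pop finds pop => S finds pop finds pop => S finds finds pop finds pop => S pop finds finds pop finds pop => S pop pop finds finds pop finds pop => S pop pop pop finds finds pop finds pop => pop pop pop pop finds finds pop finds pop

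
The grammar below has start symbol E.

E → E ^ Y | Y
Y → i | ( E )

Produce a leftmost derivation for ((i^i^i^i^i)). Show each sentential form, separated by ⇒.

E ⇒ Y   [E → Y]
Y ⇒ (E)   [Y → ( E )]
(E) ⇒ (Y)   [E → Y]
(Y) ⇒ ((E))   [Y → ( E )]
((E)) ⇒ ((E^Y))   [E → E ^ Y]
((E^Y)) ⇒ ((E^Y^Y))   [E → E ^ Y]
((E^Y^Y)) ⇒ ((E^Y^Y^Y))   [E → E ^ Y]
((E^Y^Y^Y)) ⇒ ((E^Y^Y^Y^Y))   [E → E ^ Y]
((E^Y^Y^Y^Y)) ⇒ ((Y^Y^Y^Y^Y))   [E → Y]
((Y^Y^Y^Y^Y)) ⇒ ((i^Y^Y^Y^Y))   [Y → i]
((i^Y^Y^Y^Y)) ⇒ ((i^i^Y^Y^Y))   [Y → i]
((i^i^Y^Y^Y)) ⇒ ((i^i^i^Y^Y))   [Y → i]
((i^i^i^Y^Y)) ⇒ ((i^i^i^i^Y))   [Y → i]
((i^i^i^i^Y)) ⇒ ((i^i^i^i^i))   [Y → i]

E⇒Y⇒(E)⇒(Y)⇒((E))⇒((E^Y))⇒((E^Y^Y))⇒((E^Y^Y^Y))⇒((E^Y^Y^Y^Y))⇒((Y^Y^Y^Y^Y))⇒((i^Y^Y^Y^Y))⇒((i^i^Y^Y^Y))⇒((i^i^i^Y^Y))⇒((i^i^i^i^Y))⇒((i^i^i^i^i))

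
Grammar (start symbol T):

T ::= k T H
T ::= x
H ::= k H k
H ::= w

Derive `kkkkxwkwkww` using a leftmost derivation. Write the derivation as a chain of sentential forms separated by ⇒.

T ⇒ kTH   [T ::= k T H]
kTH ⇒ kkTHH   [T ::= k T H]
kkTHH ⇒ kkkTHHH   [T ::= k T H]
kkkTHHH ⇒ kkkkTHHHH   [T ::= k T H]
kkkkTHHHH ⇒ kkkkxHHHH   [T ::= x]
kkkkxHHHH ⇒ kkkkxwHHH   [H ::= w]
kkkkxwHHH ⇒ kkkkxwkHkHH   [H ::= k H k]
kkkkxwkHkHH ⇒ kkkkxwkwkHH   [H ::= w]
kkkkxwkwkHH ⇒ kkkkxwkwkwH   [H ::= w]
kkkkxwkwkwH ⇒ kkkkxwkwkww   [H ::= w]

T⇒kTH⇒kkTHH⇒kkkTHHH⇒kkkkTHHHH⇒kkkkxHHHH⇒kkkkxwHHH⇒kkkkxwkHkHH⇒kkkkxwkwkHH⇒kkkkxwkwkwH⇒kkkkxwkwkww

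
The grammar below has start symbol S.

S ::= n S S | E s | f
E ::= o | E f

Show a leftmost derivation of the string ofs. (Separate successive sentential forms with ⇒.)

S⇒Es⇒Efs⇒ofs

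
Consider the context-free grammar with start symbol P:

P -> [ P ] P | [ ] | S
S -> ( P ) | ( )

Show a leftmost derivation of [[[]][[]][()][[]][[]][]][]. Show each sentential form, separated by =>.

P => [P]P => [[P]P]P => [[[]]P]P => [[[]][P]P]P => [[[]][[]]P]P => [[[]][[]][P]P]P => [[[]][[]][S]P]P => [[[]][[]][()]P]P => [[[]][[]][()][P]P]P => [[[]][[]][()][[]]P]P => [[[]][[]][()][[]][P]P]P => [[[]][[]][()][[]][[]]P]P => [[[]][[]][()][[]][[]][]]P => [[[]][[]][()][[]][[]][]][]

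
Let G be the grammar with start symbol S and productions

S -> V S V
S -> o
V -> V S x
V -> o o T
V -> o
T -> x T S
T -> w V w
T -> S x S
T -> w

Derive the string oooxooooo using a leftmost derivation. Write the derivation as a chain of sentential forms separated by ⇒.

S ⇒ VSV   [S -> V S V]
VSV ⇒ ooTSV   [V -> o o T]
ooTSV ⇒ ooSxSSV   [T -> S x S]
ooSxSSV ⇒ oooxSSV   [S -> o]
oooxSSV ⇒ oooxVSVSV   [S -> V S V]
oooxVSVSV ⇒ oooxoSVSV   [V -> o]
oooxoSVSV ⇒ oooxooVSV   [S -> o]
oooxooVSV ⇒ oooxoooSV   [V -> o]
oooxoooSV ⇒ oooxooooV   [S -> o]
oooxooooV ⇒ oooxooooo   [V -> o]

S⇒VSV⇒ooTSV⇒ooSxSSV⇒oooxSSV⇒oooxVSVSV⇒oooxoSVSV⇒oooxooVSV⇒oooxoooSV⇒oooxooooV⇒oooxooooo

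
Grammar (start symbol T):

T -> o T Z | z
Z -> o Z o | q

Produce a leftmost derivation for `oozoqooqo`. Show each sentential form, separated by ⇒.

T ⇒ oTZ ⇒ ooTZZ ⇒ oozZZ ⇒ oozoZoZ ⇒ oozoqoZ ⇒ oozoqooZo ⇒ oozoqooqo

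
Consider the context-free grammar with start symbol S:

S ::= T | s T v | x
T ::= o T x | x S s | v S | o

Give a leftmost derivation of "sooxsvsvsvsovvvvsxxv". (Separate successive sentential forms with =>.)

S=>sTv=>soTxv=>sooTxxv=>sooxSsxxv=>sooxsTvsxxv=>sooxsvSvsxxv=>sooxsvsTvvsxxv=>sooxsvsvSvvsxxv=>sooxsvsvsTvvvsxxv=>sooxsvsvsvSvvvsxxv=>sooxsvsvsvsTvvvvsxxv=>sooxsvsvsvsovvvvsxxv

S => sTv   [S ::= s T v]
sTv => soTxv   [T ::= o T x]
soTxv => sooTxxv   [T ::= o T x]
sooTxxv => sooxSsxxv   [T ::= x S s]
sooxSsxxv => sooxsTvsxxv   [S ::= s T v]
sooxsTvsxxv => sooxsvSvsxxv   [T ::= v S]
sooxsvSvsxxv => sooxsvsTvvsxxv   [S ::= s T v]
sooxsvsTvvsxxv => sooxsvsvSvvsxxv   [T ::= v S]
sooxsvsvSvvsxxv => sooxsvsvsTvvvsxxv   [S ::= s T v]
sooxsvsvsTvvvsxxv => sooxsvsvsvSvvvsxxv   [T ::= v S]
sooxsvsvsvSvvvsxxv => sooxsvsvsvsTvvvvsxxv   [S ::= s T v]
sooxsvsvsvsTvvvvsxxv => sooxsvsvsvsovvvvsxxv   [T ::= o]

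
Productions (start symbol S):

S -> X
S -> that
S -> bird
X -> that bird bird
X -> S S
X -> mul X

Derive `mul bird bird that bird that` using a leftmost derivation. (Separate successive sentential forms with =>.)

S => X => S S => X S => S S S => X S S => mul X S S => mul S S S S => mul bird S S S => mul bird X S S => mul bird S S S S => mul bird bird S S S => mul bird bird that S S => mul bird bird that bird S => mul bird bird that bird that

S => X   [S -> X]
X => S S   [X -> S S]
S S => X S   [S -> X]
X S => S S S   [X -> S S]
S S S => X S S   [S -> X]
X S S => mul X S S   [X -> mul X]
mul X S S => mul S S S S   [X -> S S]
mul S S S S => mul bird S S S   [S -> bird]
mul bird S S S => mul bird X S S   [S -> X]
mul bird X S S => mul bird S S S S   [X -> S S]
mul bird S S S S => mul bird bird S S S   [S -> bird]
mul bird bird S S S => mul bird bird that S S   [S -> that]
mul bird bird that S S => mul bird bird that bird S   [S -> bird]
mul bird bird that bird S => mul bird bird that bird that   [S -> that]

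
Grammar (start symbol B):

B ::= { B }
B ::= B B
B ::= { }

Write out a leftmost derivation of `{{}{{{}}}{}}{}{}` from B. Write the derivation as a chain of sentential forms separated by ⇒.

B⇒BB⇒BBB⇒{B}BB⇒{BB}BB⇒{BBB}BB⇒{{}BB}BB⇒{{}{B}B}BB⇒{{}{{B}}B}BB⇒{{}{{{}}}B}BB⇒{{}{{{}}}{}}BB⇒{{}{{{}}}{}}{}B⇒{{}{{{}}}{}}{}{}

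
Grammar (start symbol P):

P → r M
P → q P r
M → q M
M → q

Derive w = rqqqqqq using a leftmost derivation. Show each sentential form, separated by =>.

P=>rM=>rqM=>rqqM=>rqqqM=>rqqqqM=>rqqqqqM=>rqqqqqq

P => rM   [P → r M]
rM => rqM   [M → q M]
rqM => rqqM   [M → q M]
rqqM => rqqqM   [M → q M]
rqqqM => rqqqqM   [M → q M]
rqqqqM => rqqqqqM   [M → q M]
rqqqqqM => rqqqqqq   [M → q]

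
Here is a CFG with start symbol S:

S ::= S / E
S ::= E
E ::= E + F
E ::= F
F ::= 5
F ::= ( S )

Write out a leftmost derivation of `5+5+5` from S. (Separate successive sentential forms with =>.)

S => E => E+F => E+F+F => F+F+F => 5+F+F => 5+5+F => 5+5+5

S => E   [S ::= E]
E => E+F   [E ::= E + F]
E+F => E+F+F   [E ::= E + F]
E+F+F => F+F+F   [E ::= F]
F+F+F => 5+F+F   [F ::= 5]
5+F+F => 5+5+F   [F ::= 5]
5+5+F => 5+5+5   [F ::= 5]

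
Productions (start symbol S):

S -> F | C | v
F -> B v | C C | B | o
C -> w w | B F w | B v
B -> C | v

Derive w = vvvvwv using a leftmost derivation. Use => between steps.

S=>C=>Bv=>Cv=>BFwv=>vFwv=>vBwv=>vCwv=>vBvwv=>vCvwv=>vBvvwv=>vvvvwv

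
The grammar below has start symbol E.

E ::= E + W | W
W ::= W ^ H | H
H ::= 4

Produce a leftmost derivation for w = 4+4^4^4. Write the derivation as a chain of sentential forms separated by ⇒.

E ⇒ E+W ⇒ W+W ⇒ H+W ⇒ 4+W ⇒ 4+W^H ⇒ 4+W^H^H ⇒ 4+H^H^H ⇒ 4+4^H^H ⇒ 4+4^4^H ⇒ 4+4^4^4

E ⇒ E+W   [E ::= E + W]
E+W ⇒ W+W   [E ::= W]
W+W ⇒ H+W   [W ::= H]
H+W ⇒ 4+W   [H ::= 4]
4+W ⇒ 4+W^H   [W ::= W ^ H]
4+W^H ⇒ 4+W^H^H   [W ::= W ^ H]
4+W^H^H ⇒ 4+H^H^H   [W ::= H]
4+H^H^H ⇒ 4+4^H^H   [H ::= 4]
4+4^H^H ⇒ 4+4^4^H   [H ::= 4]
4+4^4^H ⇒ 4+4^4^4   [H ::= 4]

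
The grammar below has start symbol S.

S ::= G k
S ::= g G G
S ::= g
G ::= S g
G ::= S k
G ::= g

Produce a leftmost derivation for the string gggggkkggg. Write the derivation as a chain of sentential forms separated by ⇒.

S ⇒ gGG ⇒ gSgG ⇒ gGkgG ⇒ gSkkgG ⇒ ggGGkkgG ⇒ ggSgGkkgG ⇒ ggggGkkgG ⇒ gggggkkgG ⇒ gggggkkgSg ⇒ gggggkkggg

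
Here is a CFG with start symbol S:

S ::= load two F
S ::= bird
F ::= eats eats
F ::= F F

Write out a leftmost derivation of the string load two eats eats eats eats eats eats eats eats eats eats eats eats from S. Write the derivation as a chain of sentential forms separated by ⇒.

S ⇒ load two F ⇒ load two F F ⇒ load two F F F ⇒ load two F F F F ⇒ load two F F F F F ⇒ load two eats eats F F F F ⇒ load two eats eats F F F F F ⇒ load two eats eats eats eats F F F F ⇒ load two eats eats eats eats eats eats F F F ⇒ load two eats eats eats eats eats eats eats eats F F ⇒ load two eats eats eats eats eats eats eats eats eats eats F ⇒ load two eats eats eats eats eats eats eats eats eats eats eats eats

S ⇒ load two F   [S ::= load two F]
load two F ⇒ load two F F   [F ::= F F]
load two F F ⇒ load two F F F   [F ::= F F]
load two F F F ⇒ load two F F F F   [F ::= F F]
load two F F F F ⇒ load two F F F F F   [F ::= F F]
load two F F F F F ⇒ load two eats eats F F F F   [F ::= eats eats]
load two eats eats F F F F ⇒ load two eats eats F F F F F   [F ::= F F]
load two eats eats F F F F F ⇒ load two eats eats eats eats F F F F   [F ::= eats eats]
load two eats eats eats eats F F F F ⇒ load two eats eats eats eats eats eats F F F   [F ::= eats eats]
load two eats eats eats eats eats eats F F F ⇒ load two eats eats eats eats eats eats eats eats F F   [F ::= eats eats]
load two eats eats eats eats eats eats eats eats F F ⇒ load two eats eats eats eats eats eats eats eats eats eats F   [F ::= eats eats]
load two eats eats eats eats eats eats eats eats eats eats F ⇒ load two eats eats eats eats eats eats eats eats eats eats eats eats   [F ::= eats eats]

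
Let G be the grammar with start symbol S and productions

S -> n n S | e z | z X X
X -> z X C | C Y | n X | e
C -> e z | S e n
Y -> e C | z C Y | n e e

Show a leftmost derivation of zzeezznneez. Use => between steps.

S => zXX => zzXCX => zzeCX => zzeezX => zzeezzXC => zzeezznXC => zzeezznnXC => zzeezznneC => zzeezznneez

S => zXX   [S -> z X X]
zXX => zzXCX   [X -> z X C]
zzXCX => zzeCX   [X -> e]
zzeCX => zzeezX   [C -> e z]
zzeezX => zzeezzXC   [X -> z X C]
zzeezzXC => zzeezznXC   [X -> n X]
zzeezznXC => zzeezznnXC   [X -> n X]
zzeezznnXC => zzeezznneC   [X -> e]
zzeezznneC => zzeezznneez   [C -> e z]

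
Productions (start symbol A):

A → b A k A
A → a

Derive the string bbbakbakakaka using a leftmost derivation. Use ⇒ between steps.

A⇒bAkA⇒bbAkAkA⇒bbbAkAkAkA⇒bbbakAkAkA⇒bbbakbAkAkAkA⇒bbbakbakAkAkA⇒bbbakbakakAkA⇒bbbakbakakakA⇒bbbakbakakaka

A ⇒ bAkA   [A → b A k A]
bAkA ⇒ bbAkAkA   [A → b A k A]
bbAkAkA ⇒ bbbAkAkAkA   [A → b A k A]
bbbAkAkAkA ⇒ bbbakAkAkA   [A → a]
bbbakAkAkA ⇒ bbbakbAkAkAkA   [A → b A k A]
bbbakbAkAkAkA ⇒ bbbakbakAkAkA   [A → a]
bbbakbakAkAkA ⇒ bbbakbakakAkA   [A → a]
bbbakbakakAkA ⇒ bbbakbakakakA   [A → a]
bbbakbakakakA ⇒ bbbakbakakaka   [A → a]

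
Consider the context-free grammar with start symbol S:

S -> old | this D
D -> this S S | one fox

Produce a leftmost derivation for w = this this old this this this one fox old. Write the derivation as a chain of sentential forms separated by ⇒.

S ⇒ this D ⇒ this this S S ⇒ this this old S ⇒ this this old this D ⇒ this this old this this S S ⇒ this this old this this this D S ⇒ this this old this this this one fox S ⇒ this this old this this this one fox old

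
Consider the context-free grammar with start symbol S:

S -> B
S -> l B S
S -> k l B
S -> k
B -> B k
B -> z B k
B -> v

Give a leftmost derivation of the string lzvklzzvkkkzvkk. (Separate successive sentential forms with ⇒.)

S ⇒ lBS ⇒ lzBkS ⇒ lzvkS ⇒ lzvklBS ⇒ lzvklBkS ⇒ lzvklzBkkS ⇒ lzvklzzBkkkS ⇒ lzvklzzvkkkS ⇒ lzvklzzvkkkB ⇒ lzvklzzvkkkBk ⇒ lzvklzzvkkkzBkk ⇒ lzvklzzvkkkzvkk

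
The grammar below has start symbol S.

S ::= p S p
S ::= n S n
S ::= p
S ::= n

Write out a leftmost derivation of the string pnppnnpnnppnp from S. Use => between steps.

S => pSp   [S ::= p S p]
pSp => pnSnp   [S ::= n S n]
pnSnp => pnpSpnp   [S ::= p S p]
pnpSpnp => pnppSppnp   [S ::= p S p]
pnppSppnp => pnppnSnppnp   [S ::= n S n]
pnppnSnppnp => pnppnnSnnppnp   [S ::= n S n]
pnppnnSnnppnp => pnppnnpnnppnp   [S ::= p]

S => pSp => pnSnp => pnpSpnp => pnppSppnp => pnppnSnppnp => pnppnnSnnppnp => pnppnnpnnppnp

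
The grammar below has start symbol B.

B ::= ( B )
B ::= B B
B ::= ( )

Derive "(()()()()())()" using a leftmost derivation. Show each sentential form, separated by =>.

B => BB => (B)B => (BB)B => (BBB)B => (BBBB)B => (BBBBB)B => (()BBBB)B => (()()BBB)B => (()()()BB)B => (()()()()B)B => (()()()()())B => (()()()()())()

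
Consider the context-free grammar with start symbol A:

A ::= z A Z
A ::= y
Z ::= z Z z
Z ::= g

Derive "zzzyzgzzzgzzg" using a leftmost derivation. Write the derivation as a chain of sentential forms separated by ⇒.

A ⇒ zAZ   [A ::= z A Z]
zAZ ⇒ zzAZZ   [A ::= z A Z]
zzAZZ ⇒ zzzAZZZ   [A ::= z A Z]
zzzAZZZ ⇒ zzzyZZZ   [A ::= y]
zzzyZZZ ⇒ zzzyzZzZZ   [Z ::= z Z z]
zzzyzZzZZ ⇒ zzzyzgzZZ   [Z ::= g]
zzzyzgzZZ ⇒ zzzyzgzzZzZ   [Z ::= z Z z]
zzzyzgzzZzZ ⇒ zzzyzgzzzZzzZ   [Z ::= z Z z]
zzzyzgzzzZzzZ ⇒ zzzyzgzzzgzzZ   [Z ::= g]
zzzyzgzzzgzzZ ⇒ zzzyzgzzzgzzg   [Z ::= g]

A⇒zAZ⇒zzAZZ⇒zzzAZZZ⇒zzzyZZZ⇒zzzyzZzZZ⇒zzzyzgzZZ⇒zzzyzgzzZzZ⇒zzzyzgzzzZzzZ⇒zzzyzgzzzgzzZ⇒zzzyzgzzzgzzg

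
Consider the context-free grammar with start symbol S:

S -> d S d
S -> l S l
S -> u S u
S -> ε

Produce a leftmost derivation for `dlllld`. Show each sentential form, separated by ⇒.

S ⇒ dSd ⇒ dlSld ⇒ dllSlld ⇒ dlllld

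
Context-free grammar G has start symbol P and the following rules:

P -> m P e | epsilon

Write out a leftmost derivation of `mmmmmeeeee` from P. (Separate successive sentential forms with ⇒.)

P ⇒ mPe   [P -> m P e]
mPe ⇒ mmPee   [P -> m P e]
mmPee ⇒ mmmPeee   [P -> m P e]
mmmPeee ⇒ mmmmPeeee   [P -> m P e]
mmmmPeeee ⇒ mmmmmPeeeee   [P -> m P e]
mmmmmPeeeee ⇒ mmmmmeeeee   [P -> epsilon]

P⇒mPe⇒mmPee⇒mmmPeee⇒mmmmPeeee⇒mmmmmPeeeee⇒mmmmmeeeee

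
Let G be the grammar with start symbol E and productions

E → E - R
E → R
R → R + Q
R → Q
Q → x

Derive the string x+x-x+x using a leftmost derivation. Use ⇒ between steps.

E ⇒ E-R ⇒ R-R ⇒ R+Q-R ⇒ Q+Q-R ⇒ x+Q-R ⇒ x+x-R ⇒ x+x-R+Q ⇒ x+x-Q+Q ⇒ x+x-x+Q ⇒ x+x-x+x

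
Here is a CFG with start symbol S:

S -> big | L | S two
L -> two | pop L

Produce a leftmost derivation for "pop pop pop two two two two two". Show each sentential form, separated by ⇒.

S ⇒ S two ⇒ S two two ⇒ S two two two ⇒ S two two two two ⇒ L two two two two ⇒ pop L two two two two ⇒ pop pop L two two two two ⇒ pop pop pop L two two two two ⇒ pop pop pop two two two two two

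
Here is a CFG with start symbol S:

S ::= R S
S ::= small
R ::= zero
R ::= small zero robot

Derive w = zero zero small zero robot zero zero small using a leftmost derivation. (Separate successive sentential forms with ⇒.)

S ⇒ R S ⇒ zero S ⇒ zero R S ⇒ zero zero S ⇒ zero zero R S ⇒ zero zero small zero robot S ⇒ zero zero small zero robot R S ⇒ zero zero small zero robot zero S ⇒ zero zero small zero robot zero R S ⇒ zero zero small zero robot zero zero S ⇒ zero zero small zero robot zero zero small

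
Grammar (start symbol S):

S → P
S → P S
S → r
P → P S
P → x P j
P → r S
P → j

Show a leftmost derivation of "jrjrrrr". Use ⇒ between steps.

S⇒PS⇒PSS⇒PSSS⇒jSSS⇒jPSSS⇒jrSSSS⇒jrPSSSS⇒jrjSSSS⇒jrjrSSS⇒jrjrrSS⇒jrjrrrS⇒jrjrrrr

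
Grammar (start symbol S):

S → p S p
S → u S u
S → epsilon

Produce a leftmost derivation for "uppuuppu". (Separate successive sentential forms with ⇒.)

S ⇒ uSu   [S → u S u]
uSu ⇒ upSpu   [S → p S p]
upSpu ⇒ uppSppu   [S → p S p]
uppSppu ⇒ uppuSuppu   [S → u S u]
uppuSuppu ⇒ uppuuppu   [S → epsilon]

S ⇒ uSu ⇒ upSpu ⇒ uppSppu ⇒ uppuSuppu ⇒ uppuuppu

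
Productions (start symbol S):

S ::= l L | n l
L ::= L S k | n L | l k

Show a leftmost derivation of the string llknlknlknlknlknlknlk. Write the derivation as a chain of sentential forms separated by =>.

S => lL   [S ::= l L]
lL => lLSk   [L ::= L S k]
lLSk => lLSkSk   [L ::= L S k]
lLSkSk => lLSkSkSk   [L ::= L S k]
lLSkSkSk => lLSkSkSkSk   [L ::= L S k]
lLSkSkSkSk => lLSkSkSkSkSk   [L ::= L S k]
lLSkSkSkSkSk => lLSkSkSkSkSkSk   [L ::= L S k]
lLSkSkSkSkSkSk => llkSkSkSkSkSkSk   [L ::= l k]
llkSkSkSkSkSkSk => llknlkSkSkSkSkSk   [S ::= n l]
llknlkSkSkSkSkSk => llknlknlkSkSkSkSk   [S ::= n l]
llknlknlkSkSkSkSk => llknlknlknlkSkSkSk   [S ::= n l]
llknlknlknlkSkSkSk => llknlknlknlknlkSkSk   [S ::= n l]
llknlknlknlknlkSkSk => llknlknlknlknlknlkSk   [S ::= n l]
llknlknlknlknlknlkSk => llknlknlknlknlknlknlk   [S ::= n l]

S=>lL=>lLSk=>lLSkSk=>lLSkSkSk=>lLSkSkSkSk=>lLSkSkSkSkSk=>lLSkSkSkSkSkSk=>llkSkSkSkSkSkSk=>llknlkSkSkSkSkSk=>llknlknlkSkSkSkSk=>llknlknlknlkSkSkSk=>llknlknlknlknlkSkSk=>llknlknlknlknlknlkSk=>llknlknlknlknlknlknlk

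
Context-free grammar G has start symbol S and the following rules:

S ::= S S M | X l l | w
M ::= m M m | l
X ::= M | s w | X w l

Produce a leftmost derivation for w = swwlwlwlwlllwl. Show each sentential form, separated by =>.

S => SSM   [S ::= S S M]
SSM => XllSM   [S ::= X l l]
XllSM => XwlllSM   [X ::= X w l]
XwlllSM => XwlwlllSM   [X ::= X w l]
XwlwlllSM => XwlwlwlllSM   [X ::= X w l]
XwlwlwlllSM => XwlwlwlwlllSM   [X ::= X w l]
XwlwlwlwlllSM => swwlwlwlwlllSM   [X ::= s w]
swwlwlwlwlllSM => swwlwlwlwlllwM   [S ::= w]
swwlwlwlwlllwM => swwlwlwlwlllwl   [M ::= l]

S => SSM => XllSM => XwlllSM => XwlwlllSM => XwlwlwlllSM => XwlwlwlwlllSM => swwlwlwlwlllSM => swwlwlwlwlllwM => swwlwlwlwlllwl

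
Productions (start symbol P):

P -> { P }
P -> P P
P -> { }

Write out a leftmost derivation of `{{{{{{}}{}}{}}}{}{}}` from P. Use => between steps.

P => {P} => {PP} => {PPP} => {{P}PP} => {{{P}}PP} => {{{PP}}PP} => {{{{P}P}}PP} => {{{{PP}P}}PP} => {{{{{P}P}P}}PP} => {{{{{{}}P}P}}PP} => {{{{{{}}{}}P}}PP} => {{{{{{}}{}}{}}}PP} => {{{{{{}}{}}{}}}{}P} => {{{{{{}}{}}{}}}{}{}}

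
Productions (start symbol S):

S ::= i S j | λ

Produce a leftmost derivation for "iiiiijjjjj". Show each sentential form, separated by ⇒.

S ⇒ iSj   [S ::= i S j]
iSj ⇒ iiSjj   [S ::= i S j]
iiSjj ⇒ iiiSjjj   [S ::= i S j]
iiiSjjj ⇒ iiiiSjjjj   [S ::= i S j]
iiiiSjjjj ⇒ iiiiiSjjjjj   [S ::= i S j]
iiiiiSjjjjj ⇒ iiiiijjjjj   [S ::= λ]

S ⇒ iSj ⇒ iiSjj ⇒ iiiSjjj ⇒ iiiiSjjjj ⇒ iiiiiSjjjjj ⇒ iiiiijjjjj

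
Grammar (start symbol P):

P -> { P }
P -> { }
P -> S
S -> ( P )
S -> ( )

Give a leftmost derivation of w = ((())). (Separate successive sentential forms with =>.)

P => S => (P) => (S) => ((P)) => ((S)) => ((()))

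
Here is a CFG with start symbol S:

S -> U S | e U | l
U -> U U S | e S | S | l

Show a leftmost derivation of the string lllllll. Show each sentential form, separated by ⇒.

S ⇒ US   [S -> U S]
US ⇒ UUSS   [U -> U U S]
UUSS ⇒ UUSUSS   [U -> U U S]
UUSUSS ⇒ SUSUSS   [U -> S]
SUSUSS ⇒ USUSUSS   [S -> U S]
USUSUSS ⇒ lSUSUSS   [U -> l]
lSUSUSS ⇒ llUSUSS   [S -> l]
llUSUSS ⇒ lllSUSS   [U -> l]
lllSUSS ⇒ llllUSS   [S -> l]
llllUSS ⇒ lllllSS   [U -> l]
lllllSS ⇒ llllllS   [S -> l]
llllllS ⇒ lllllll   [S -> l]

S⇒US⇒UUSS⇒UUSUSS⇒SUSUSS⇒USUSUSS⇒lSUSUSS⇒llUSUSS⇒lllSUSS⇒llllUSS⇒lllllSS⇒llllllS⇒lllllll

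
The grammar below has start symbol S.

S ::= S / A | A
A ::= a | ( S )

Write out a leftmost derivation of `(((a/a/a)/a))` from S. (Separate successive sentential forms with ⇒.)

S ⇒ A ⇒ (S) ⇒ (A) ⇒ ((S)) ⇒ ((S/A)) ⇒ ((A/A)) ⇒ (((S)/A)) ⇒ (((S/A)/A)) ⇒ (((S/A/A)/A)) ⇒ (((A/A/A)/A)) ⇒ (((a/A/A)/A)) ⇒ (((a/a/A)/A)) ⇒ (((a/a/a)/A)) ⇒ (((a/a/a)/a))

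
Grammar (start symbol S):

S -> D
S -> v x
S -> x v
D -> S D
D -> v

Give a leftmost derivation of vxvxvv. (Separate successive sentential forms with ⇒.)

S ⇒ D   [S -> D]
D ⇒ SD   [D -> S D]
SD ⇒ DD   [S -> D]
DD ⇒ SDD   [D -> S D]
SDD ⇒ vxDD   [S -> v x]
vxDD ⇒ vxSDD   [D -> S D]
vxSDD ⇒ vxvxDD   [S -> v x]
vxvxDD ⇒ vxvxvD   [D -> v]
vxvxvD ⇒ vxvxvv   [D -> v]

S⇒D⇒SD⇒DD⇒SDD⇒vxDD⇒vxSDD⇒vxvxDD⇒vxvxvD⇒vxvxvv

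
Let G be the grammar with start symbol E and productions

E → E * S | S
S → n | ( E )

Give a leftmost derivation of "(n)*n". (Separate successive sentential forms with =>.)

E=>E*S=>S*S=>(E)*S=>(S)*S=>(n)*S=>(n)*n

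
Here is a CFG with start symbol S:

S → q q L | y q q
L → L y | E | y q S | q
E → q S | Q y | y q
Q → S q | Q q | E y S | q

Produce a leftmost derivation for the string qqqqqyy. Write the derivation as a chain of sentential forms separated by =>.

S=>qqL=>qqLy=>qqEy=>qqQyy=>qqQqyy=>qqQqqyy=>qqqqqyy

S => qqL   [S → q q L]
qqL => qqLy   [L → L y]
qqLy => qqEy   [L → E]
qqEy => qqQyy   [E → Q y]
qqQyy => qqQqyy   [Q → Q q]
qqQqyy => qqQqqyy   [Q → Q q]
qqQqqyy => qqqqqyy   [Q → q]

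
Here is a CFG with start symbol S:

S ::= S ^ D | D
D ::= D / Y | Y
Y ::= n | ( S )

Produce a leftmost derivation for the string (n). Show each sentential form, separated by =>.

S=>D=>Y=>(S)=>(D)=>(Y)=>(n)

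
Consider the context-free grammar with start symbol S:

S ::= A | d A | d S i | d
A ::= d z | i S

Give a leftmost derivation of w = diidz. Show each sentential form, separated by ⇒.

S ⇒ dA   [S ::= d A]
dA ⇒ diS   [A ::= i S]
diS ⇒ diA   [S ::= A]
diA ⇒ diiS   [A ::= i S]
diiS ⇒ diiA   [S ::= A]
diiA ⇒ diidz   [A ::= d z]

S ⇒ dA ⇒ diS ⇒ diA ⇒ diiS ⇒ diiA ⇒ diidz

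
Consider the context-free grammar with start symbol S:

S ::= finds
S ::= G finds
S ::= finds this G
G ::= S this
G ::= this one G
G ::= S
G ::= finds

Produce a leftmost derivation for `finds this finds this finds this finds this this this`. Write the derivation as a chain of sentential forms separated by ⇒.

S ⇒ finds this G ⇒ finds this S this ⇒ finds this finds this G this ⇒ finds this finds this S this this ⇒ finds this finds this finds this G this this ⇒ finds this finds this finds this S this this this ⇒ finds this finds this finds this finds this this this

S ⇒ finds this G   [S ::= finds this G]
finds this G ⇒ finds this S this   [G ::= S this]
finds this S this ⇒ finds this finds this G this   [S ::= finds this G]
finds this finds this G this ⇒ finds this finds this S this this   [G ::= S this]
finds this finds this S this this ⇒ finds this finds this finds this G this this   [S ::= finds this G]
finds this finds this finds this G this this ⇒ finds this finds this finds this S this this this   [G ::= S this]
finds this finds this finds this S this this this ⇒ finds this finds this finds this finds this this this   [S ::= finds]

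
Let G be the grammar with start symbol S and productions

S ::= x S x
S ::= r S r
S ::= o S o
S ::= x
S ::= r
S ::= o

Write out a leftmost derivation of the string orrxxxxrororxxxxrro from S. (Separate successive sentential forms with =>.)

S=>oSo=>orSro=>orrSrro=>orrxSxrro=>orrxxSxxrro=>orrxxxSxxxrro=>orrxxxxSxxxxrro=>orrxxxxrSrxxxxrro=>orrxxxxroSorxxxxrro=>orrxxxxrororxxxxrro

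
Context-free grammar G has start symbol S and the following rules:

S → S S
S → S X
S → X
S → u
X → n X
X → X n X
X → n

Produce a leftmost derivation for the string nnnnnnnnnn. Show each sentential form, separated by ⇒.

S ⇒ SX ⇒ XX ⇒ XnXX ⇒ nnXX ⇒ nnnXX ⇒ nnnXnXX ⇒ nnnXnXnXX ⇒ nnnnXnXnXX ⇒ nnnnnnXnXX ⇒ nnnnnnnnXX ⇒ nnnnnnnnnX ⇒ nnnnnnnnnn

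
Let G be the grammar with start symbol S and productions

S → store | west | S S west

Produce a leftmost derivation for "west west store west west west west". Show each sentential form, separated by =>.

S => S S west => west S west => west S S west west => west S S west S west west => west west S west S west west => west west store west S west west => west west store west west west west

S => S S west   [S → S S west]
S S west => west S west   [S → west]
west S west => west S S west west   [S → S S west]
west S S west west => west S S west S west west   [S → S S west]
west S S west S west west => west west S west S west west   [S → west]
west west S west S west west => west west store west S west west   [S → store]
west west store west S west west => west west store west west west west   [S → west]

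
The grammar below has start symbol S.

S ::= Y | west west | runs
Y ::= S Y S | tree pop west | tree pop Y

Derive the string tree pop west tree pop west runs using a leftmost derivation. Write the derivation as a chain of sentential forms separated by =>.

S => Y => S Y S => Y Y S => tree pop west Y S => tree pop west tree pop west S => tree pop west tree pop west runs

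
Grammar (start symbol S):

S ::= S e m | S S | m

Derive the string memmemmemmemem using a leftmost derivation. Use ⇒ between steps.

S⇒Sem⇒SSem⇒SemSem⇒memSem⇒memSemem⇒memSSemem⇒memSemSemem⇒memSSemSemem⇒memSemSemSemem⇒memmemSemSemem⇒memmemmemSemem⇒memmemmemmemem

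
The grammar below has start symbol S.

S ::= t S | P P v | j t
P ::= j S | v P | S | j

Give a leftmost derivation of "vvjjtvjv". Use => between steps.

S => PPv => vPPv => vvPPv => vvSPv => vvPPvPv => vvjPvPv => vvjSvPv => vvjjtvPv => vvjjtvjv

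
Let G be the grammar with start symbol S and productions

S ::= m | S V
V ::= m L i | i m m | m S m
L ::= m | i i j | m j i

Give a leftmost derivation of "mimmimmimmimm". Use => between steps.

S => SV   [S ::= S V]
SV => SVV   [S ::= S V]
SVV => SVVV   [S ::= S V]
SVVV => SVVVV   [S ::= S V]
SVVVV => mVVVV   [S ::= m]
mVVVV => mimmVVV   [V ::= i m m]
mimmVVV => mimmimmVV   [V ::= i m m]
mimmimmVV => mimmimmimmV   [V ::= i m m]
mimmimmimmV => mimmimmimmimm   [V ::= i m m]

S => SV => SVV => SVVV => SVVVV => mVVVV => mimmVVV => mimmimmVV => mimmimmimmV => mimmimmimmimm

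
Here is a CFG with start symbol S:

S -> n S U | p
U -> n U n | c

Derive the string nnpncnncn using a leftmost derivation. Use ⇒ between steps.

S ⇒ nSU ⇒ nnSUU ⇒ nnpUU ⇒ nnpnUnU ⇒ nnpncnU ⇒ nnpncnnUn ⇒ nnpncnncn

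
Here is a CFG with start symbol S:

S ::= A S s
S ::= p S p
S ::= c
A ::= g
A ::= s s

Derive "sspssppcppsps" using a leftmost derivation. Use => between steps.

S=>ASs=>ssSs=>sspSps=>sspASsps=>sspssSsps=>sspsspSpsps=>sspssppSppsps=>sspssppcppsps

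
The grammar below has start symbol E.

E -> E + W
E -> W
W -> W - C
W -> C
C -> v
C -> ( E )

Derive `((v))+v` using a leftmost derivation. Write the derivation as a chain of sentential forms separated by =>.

E => E+W => W+W => C+W => (E)+W => (W)+W => (C)+W => ((E))+W => ((W))+W => ((C))+W => ((v))+W => ((v))+C => ((v))+v

E => E+W   [E -> E + W]
E+W => W+W   [E -> W]
W+W => C+W   [W -> C]
C+W => (E)+W   [C -> ( E )]
(E)+W => (W)+W   [E -> W]
(W)+W => (C)+W   [W -> C]
(C)+W => ((E))+W   [C -> ( E )]
((E))+W => ((W))+W   [E -> W]
((W))+W => ((C))+W   [W -> C]
((C))+W => ((v))+W   [C -> v]
((v))+W => ((v))+C   [W -> C]
((v))+C => ((v))+v   [C -> v]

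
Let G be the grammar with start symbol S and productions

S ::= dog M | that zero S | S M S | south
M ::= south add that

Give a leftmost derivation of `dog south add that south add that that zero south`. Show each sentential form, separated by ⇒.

S ⇒ S M S ⇒ dog M M S ⇒ dog south add that M S ⇒ dog south add that south add that S ⇒ dog south add that south add that that zero S ⇒ dog south add that south add that that zero south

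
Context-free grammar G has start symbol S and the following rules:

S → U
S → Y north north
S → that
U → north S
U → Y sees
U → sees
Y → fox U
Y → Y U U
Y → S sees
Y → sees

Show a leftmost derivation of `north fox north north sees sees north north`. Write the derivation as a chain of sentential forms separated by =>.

S => U => north S => north Y north north => north fox U north north => north fox north S north north => north fox north U north north => north fox north north S north north => north fox north north U north north => north fox north north Y sees north north => north fox north north sees sees north north

S => U   [S → U]
U => north S   [U → north S]
north S => north Y north north   [S → Y north north]
north Y north north => north fox U north north   [Y → fox U]
north fox U north north => north fox north S north north   [U → north S]
north fox north S north north => north fox north U north north   [S → U]
north fox north U north north => north fox north north S north north   [U → north S]
north fox north north S north north => north fox north north U north north   [S → U]
north fox north north U north north => north fox north north Y sees north north   [U → Y sees]
north fox north north Y sees north north => north fox north north sees sees north north   [Y → sees]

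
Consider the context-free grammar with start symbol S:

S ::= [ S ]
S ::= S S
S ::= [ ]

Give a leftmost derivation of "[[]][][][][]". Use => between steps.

S => SS   [S ::= S S]
SS => [S]S   [S ::= [ S ]]
[S]S => [[]]S   [S ::= [ ]]
[[]]S => [[]]SS   [S ::= S S]
[[]]SS => [[]]SSS   [S ::= S S]
[[]]SSS => [[]]SSSS   [S ::= S S]
[[]]SSSS => [[]][]SSS   [S ::= [ ]]
[[]][]SSS => [[]][][]SS   [S ::= [ ]]
[[]][][]SS => [[]][][][]S   [S ::= [ ]]
[[]][][][]S => [[]][][][][]   [S ::= [ ]]

S => SS => [S]S => [[]]S => [[]]SS => [[]]SSS => [[]]SSSS => [[]][]SSS => [[]][][]SS => [[]][][][]S => [[]][][][][]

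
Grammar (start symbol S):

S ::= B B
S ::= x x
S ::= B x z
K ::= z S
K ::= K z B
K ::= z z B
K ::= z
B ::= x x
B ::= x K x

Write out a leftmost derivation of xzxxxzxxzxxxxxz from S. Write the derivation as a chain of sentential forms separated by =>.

S => Bxz => xKxxz => xzSxxz => xzBBxxz => xzxxBxxz => xzxxxKxxxz => xzxxxKzBxxxz => xzxxxzSzBxxxz => xzxxxzxxzBxxxz => xzxxxzxxzxxxxxz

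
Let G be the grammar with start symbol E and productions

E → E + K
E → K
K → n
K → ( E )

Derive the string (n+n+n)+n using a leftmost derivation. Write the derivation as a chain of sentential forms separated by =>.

E=>E+K=>K+K=>(E)+K=>(E+K)+K=>(E+K+K)+K=>(K+K+K)+K=>(n+K+K)+K=>(n+n+K)+K=>(n+n+n)+K=>(n+n+n)+n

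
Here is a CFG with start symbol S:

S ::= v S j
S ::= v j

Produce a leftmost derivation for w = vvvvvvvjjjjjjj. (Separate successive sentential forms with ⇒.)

S ⇒ vSj   [S ::= v S j]
vSj ⇒ vvSjj   [S ::= v S j]
vvSjj ⇒ vvvSjjj   [S ::= v S j]
vvvSjjj ⇒ vvvvSjjjj   [S ::= v S j]
vvvvSjjjj ⇒ vvvvvSjjjjj   [S ::= v S j]
vvvvvSjjjjj ⇒ vvvvvvSjjjjjj   [S ::= v S j]
vvvvvvSjjjjjj ⇒ vvvvvvvjjjjjjj   [S ::= v j]

S⇒vSj⇒vvSjj⇒vvvSjjj⇒vvvvSjjjj⇒vvvvvSjjjjj⇒vvvvvvSjjjjjj⇒vvvvvvvjjjjjjj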